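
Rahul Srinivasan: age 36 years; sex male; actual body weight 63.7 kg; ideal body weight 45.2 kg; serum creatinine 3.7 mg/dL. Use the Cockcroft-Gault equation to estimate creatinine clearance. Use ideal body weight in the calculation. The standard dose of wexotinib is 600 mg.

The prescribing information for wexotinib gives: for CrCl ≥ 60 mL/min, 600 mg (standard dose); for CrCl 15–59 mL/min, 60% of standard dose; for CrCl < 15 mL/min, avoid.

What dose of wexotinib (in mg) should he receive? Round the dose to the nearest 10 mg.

CrCl = (140 − 36) × 45.2 / (72 × 3.7) = 4700.8 / 266.40 ≈ 17.6 mL/min
CrCl ≈ 18 mL/min → bracket 15–59 mL/min.
60% of 600 mg = 360 mg

360 mg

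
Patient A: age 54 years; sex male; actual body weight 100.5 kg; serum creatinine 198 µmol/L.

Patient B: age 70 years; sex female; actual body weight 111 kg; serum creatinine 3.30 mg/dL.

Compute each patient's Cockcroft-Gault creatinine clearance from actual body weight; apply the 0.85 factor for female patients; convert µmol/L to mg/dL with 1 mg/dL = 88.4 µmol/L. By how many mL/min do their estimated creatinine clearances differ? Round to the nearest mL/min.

26 mL/min

Patient A: SCr = 198 / 88.4 = 2.24 mg/dL
Patient A: CrCl = (140 − 54) × 100.5 / (72 × 2.24) = 8643.0 / 161.28 ≈ 53.6 mL/min
Patient B: CrCl = (140 − 70) × 111 / (72 × 3.3) × 0.85 = 7770.0 / 237.60 × 0.85 ≈ 27.8 mL/min
|53.6 − 27.8| = 25.8 mL/min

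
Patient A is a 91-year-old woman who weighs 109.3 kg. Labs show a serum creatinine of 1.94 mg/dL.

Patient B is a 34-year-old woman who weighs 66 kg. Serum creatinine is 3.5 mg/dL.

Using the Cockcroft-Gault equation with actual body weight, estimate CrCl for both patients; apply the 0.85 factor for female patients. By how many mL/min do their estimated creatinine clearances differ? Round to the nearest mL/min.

9 mL/min

Patient A: CrCl = (140 − 91) × 109.3 / (72 × 1.94) × 0.85 = 5355.7 / 139.68 × 0.85 ≈ 32.6 mL/min
Patient B: CrCl = (140 − 34) × 66 / (72 × 3.5) × 0.85 = 6996.0 / 252.00 × 0.85 ≈ 23.6 mL/min
|32.6 − 23.6| = 9.0 mL/min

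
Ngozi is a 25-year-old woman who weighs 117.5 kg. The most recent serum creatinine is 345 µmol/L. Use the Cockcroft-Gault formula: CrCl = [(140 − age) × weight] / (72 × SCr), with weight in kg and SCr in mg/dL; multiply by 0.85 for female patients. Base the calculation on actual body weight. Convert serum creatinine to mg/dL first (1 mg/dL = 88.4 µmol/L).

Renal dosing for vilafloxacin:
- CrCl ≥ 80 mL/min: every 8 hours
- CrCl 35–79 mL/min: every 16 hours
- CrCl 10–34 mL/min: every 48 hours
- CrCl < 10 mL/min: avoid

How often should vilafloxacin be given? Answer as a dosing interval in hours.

every 16 hours

SCr = 345 / 88.4 = 3.903 mg/dL
CrCl = (140 − 25) × 117.5 / (72 × 3.903) × 0.85 = 13512.5 / 281.02 × 0.85 ≈ 40.9 mL/min
CrCl ≈ 41 mL/min → bracket 35–79 mL/min → every 16 hours.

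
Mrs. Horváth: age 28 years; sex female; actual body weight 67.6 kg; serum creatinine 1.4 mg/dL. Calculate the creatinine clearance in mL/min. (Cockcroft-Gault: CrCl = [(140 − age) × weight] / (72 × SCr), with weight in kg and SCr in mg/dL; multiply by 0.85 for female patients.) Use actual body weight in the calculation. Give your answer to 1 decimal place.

63.8 mL/min

CrCl = (140 − 28) × 67.6 / (72 × 1.4) × 0.85 = 7571.2 / 100.80 × 0.85 ≈ 63.8 mL/min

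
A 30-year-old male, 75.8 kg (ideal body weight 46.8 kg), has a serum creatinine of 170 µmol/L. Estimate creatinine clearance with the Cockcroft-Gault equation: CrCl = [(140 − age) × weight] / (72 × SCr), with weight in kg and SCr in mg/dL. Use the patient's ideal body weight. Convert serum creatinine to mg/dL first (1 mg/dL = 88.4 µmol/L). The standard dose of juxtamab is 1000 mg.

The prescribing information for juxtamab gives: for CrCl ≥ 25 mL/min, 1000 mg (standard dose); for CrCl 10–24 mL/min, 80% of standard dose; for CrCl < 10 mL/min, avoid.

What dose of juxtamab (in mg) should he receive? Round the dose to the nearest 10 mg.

1000 mg

SCr = 170 / 88.4 = 1.923 mg/dL
CrCl = (140 − 30) × 46.8 / (72 × 1.923) = 5148.0 / 138.46 ≈ 37.2 mL/min
CrCl ≈ 37 mL/min → bracket ≥ 25 mL/min.
100% of 1000 mg = 1000 mg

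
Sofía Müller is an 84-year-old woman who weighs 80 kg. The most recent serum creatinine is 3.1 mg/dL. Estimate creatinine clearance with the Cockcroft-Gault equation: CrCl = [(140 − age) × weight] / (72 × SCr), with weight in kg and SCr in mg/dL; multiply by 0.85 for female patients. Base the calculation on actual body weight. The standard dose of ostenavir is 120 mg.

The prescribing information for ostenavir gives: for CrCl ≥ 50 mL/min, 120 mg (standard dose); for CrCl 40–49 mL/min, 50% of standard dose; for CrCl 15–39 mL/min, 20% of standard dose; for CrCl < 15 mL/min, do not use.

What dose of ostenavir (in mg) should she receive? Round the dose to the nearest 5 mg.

CrCl = (140 − 84) × 80 / (72 × 3.1) × 0.85 = 4480.0 / 223.20 × 0.85 ≈ 17.1 mL/min
CrCl ≈ 17 mL/min → bracket 15–39 mL/min.
20% of 120 mg = 24 mg → 25 mg

25 mg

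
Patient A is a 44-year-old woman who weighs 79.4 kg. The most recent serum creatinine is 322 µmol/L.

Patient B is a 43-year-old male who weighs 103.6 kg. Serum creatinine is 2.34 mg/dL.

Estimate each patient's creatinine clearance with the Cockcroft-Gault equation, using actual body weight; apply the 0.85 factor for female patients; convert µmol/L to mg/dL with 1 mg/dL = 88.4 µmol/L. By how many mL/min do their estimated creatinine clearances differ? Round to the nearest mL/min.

Patient A: SCr = 322 / 88.4 = 3.643 mg/dL
Patient A: CrCl = (140 − 44) × 79.4 / (72 × 3.643) × 0.85 = 7622.4 / 262.30 × 0.85 ≈ 24.7 mL/min
Patient B: CrCl = (140 − 43) × 103.6 / (72 × 2.34) = 10049.2 / 168.48 ≈ 59.6 mL/min
|24.7 − 59.6| = 34.9 mL/min

35 mL/min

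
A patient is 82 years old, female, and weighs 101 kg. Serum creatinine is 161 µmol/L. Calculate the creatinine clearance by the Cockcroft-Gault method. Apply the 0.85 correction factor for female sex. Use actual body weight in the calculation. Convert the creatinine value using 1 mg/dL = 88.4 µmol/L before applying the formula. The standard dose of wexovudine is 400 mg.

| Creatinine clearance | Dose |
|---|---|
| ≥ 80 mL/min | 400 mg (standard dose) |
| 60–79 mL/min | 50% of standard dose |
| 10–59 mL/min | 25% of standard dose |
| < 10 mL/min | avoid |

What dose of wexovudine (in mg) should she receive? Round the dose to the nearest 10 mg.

SCr = 161 / 88.4 = 1.821 mg/dL
CrCl = (140 − 82) × 101 / (72 × 1.821) × 0.85 = 5858.0 / 131.11 × 0.85 ≈ 38.0 mL/min
CrCl ≈ 38 mL/min → bracket 10–59 mL/min.
25% of 400 mg = 100 mg

100 mg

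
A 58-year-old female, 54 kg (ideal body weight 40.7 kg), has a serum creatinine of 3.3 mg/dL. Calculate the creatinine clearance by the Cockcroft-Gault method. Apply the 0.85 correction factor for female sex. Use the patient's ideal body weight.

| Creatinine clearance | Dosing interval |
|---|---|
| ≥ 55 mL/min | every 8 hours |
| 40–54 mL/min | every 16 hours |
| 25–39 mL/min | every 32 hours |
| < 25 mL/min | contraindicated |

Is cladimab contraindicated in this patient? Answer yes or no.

CrCl = (140 − 58) × 40.7 / (72 × 3.3) × 0.85 = 3337.4 / 237.60 × 0.85 ≈ 11.9 mL/min
CrCl ≈ 12 mL/min, which is < 25 mL/min.

yes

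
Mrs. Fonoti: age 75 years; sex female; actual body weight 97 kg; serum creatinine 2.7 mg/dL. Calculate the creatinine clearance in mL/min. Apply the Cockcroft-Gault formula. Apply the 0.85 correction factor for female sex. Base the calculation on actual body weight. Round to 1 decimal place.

27.6 mL/min

CrCl = (140 − 75) × 97 / (72 × 2.7) × 0.85 = 6305.0 / 194.40 × 0.85 ≈ 27.6 mL/min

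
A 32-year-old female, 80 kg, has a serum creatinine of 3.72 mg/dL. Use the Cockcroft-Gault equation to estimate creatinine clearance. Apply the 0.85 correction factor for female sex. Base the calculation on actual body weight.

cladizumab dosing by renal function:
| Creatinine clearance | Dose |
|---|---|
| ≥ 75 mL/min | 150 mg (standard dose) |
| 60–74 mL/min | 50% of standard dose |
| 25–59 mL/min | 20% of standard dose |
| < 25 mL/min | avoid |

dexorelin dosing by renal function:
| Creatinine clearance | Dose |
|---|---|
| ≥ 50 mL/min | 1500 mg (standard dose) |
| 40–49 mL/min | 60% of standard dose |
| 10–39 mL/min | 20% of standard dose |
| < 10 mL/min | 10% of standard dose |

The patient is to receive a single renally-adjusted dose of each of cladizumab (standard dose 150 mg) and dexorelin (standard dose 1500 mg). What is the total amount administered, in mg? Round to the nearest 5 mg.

CrCl = (140 − 32) × 80 / (72 × 3.72) × 0.85 = 8640.0 / 267.84 × 0.85 ≈ 27.4 mL/min
CrCl ≈ 27 mL/min.
cladizumab: 25–59 mL/min → 20% of 150 mg = 30 mg.
dexorelin: 10–39 mL/min → 20% of 1500 mg = 300 mg.
Total = 30 + 300 = 330 mg.

330 mg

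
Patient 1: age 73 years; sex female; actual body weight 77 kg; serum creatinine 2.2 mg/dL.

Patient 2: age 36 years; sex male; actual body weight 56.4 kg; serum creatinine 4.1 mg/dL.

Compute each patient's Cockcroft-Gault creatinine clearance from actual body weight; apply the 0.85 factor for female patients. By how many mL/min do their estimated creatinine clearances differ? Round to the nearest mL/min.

Patient 1: CrCl = (140 − 73) × 77 / (72 × 2.2) × 0.85 = 5159.0 / 158.40 × 0.85 ≈ 27.7 mL/min
Patient 2: CrCl = (140 − 36) × 56.4 / (72 × 4.1) = 5865.6 / 295.20 ≈ 19.9 mL/min
|27.7 − 19.9| = 7.8 mL/min

8 mL/min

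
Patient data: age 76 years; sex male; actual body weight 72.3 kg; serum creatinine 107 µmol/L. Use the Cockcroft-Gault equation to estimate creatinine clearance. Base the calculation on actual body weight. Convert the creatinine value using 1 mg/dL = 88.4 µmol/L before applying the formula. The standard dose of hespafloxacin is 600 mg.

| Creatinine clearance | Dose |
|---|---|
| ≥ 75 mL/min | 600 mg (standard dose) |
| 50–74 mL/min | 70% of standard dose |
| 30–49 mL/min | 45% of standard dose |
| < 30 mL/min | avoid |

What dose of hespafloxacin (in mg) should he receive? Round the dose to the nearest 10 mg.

SCr = 107 / 88.4 = 1.21 mg/dL
CrCl = (140 − 76) × 72.3 / (72 × 1.21) = 4627.2 / 87.12 ≈ 53.1 mL/min
CrCl ≈ 53 mL/min → bracket 50–74 mL/min.
70% of 600 mg = 420 mg

420 mg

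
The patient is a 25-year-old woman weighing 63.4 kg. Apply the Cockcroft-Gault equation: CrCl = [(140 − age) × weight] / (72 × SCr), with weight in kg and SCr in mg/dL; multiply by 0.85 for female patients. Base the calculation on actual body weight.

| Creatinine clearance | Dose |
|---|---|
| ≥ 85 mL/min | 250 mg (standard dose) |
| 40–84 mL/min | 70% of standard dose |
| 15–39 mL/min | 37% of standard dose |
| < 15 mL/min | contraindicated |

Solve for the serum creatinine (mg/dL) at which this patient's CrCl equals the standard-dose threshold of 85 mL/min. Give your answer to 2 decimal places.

1.01 mg/dL

Standard dose requires CrCl ≥ 85 mL/min.
Set (140 − 25) × 63.4 × 0.85 / (72 × SCr) = 85
SCr = (140 − 25) × 63.4 × 0.85 / (72 × 85) = 1.013 mg/dL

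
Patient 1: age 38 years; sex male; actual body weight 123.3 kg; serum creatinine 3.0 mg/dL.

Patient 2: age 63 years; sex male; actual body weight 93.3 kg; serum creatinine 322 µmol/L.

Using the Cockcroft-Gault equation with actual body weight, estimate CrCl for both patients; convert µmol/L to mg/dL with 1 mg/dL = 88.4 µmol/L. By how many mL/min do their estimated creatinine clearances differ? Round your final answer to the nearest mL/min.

Patient 1: CrCl = (140 − 38) × 123.3 / (72 × 3) = 12576.6 / 216.00 ≈ 58.2 mL/min
Patient 2: SCr = 322 / 88.4 = 3.643 mg/dL
Patient 2: CrCl = (140 − 63) × 93.3 / (72 × 3.643) = 7184.1 / 262.30 ≈ 27.4 mL/min
|58.2 − 27.4| = 30.8 mL/min

31 mL/min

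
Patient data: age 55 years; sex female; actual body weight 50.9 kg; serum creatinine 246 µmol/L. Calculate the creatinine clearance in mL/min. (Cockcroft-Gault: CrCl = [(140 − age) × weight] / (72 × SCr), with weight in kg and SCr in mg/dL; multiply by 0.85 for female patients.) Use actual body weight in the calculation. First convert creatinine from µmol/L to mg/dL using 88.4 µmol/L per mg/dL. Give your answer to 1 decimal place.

SCr = 246 / 88.4 = 2.783 mg/dL
CrCl = (140 − 55) × 50.9 / (72 × 2.783) × 0.85 = 4326.5 / 200.38 × 0.85 ≈ 18.4 mL/min

18.4 mL/min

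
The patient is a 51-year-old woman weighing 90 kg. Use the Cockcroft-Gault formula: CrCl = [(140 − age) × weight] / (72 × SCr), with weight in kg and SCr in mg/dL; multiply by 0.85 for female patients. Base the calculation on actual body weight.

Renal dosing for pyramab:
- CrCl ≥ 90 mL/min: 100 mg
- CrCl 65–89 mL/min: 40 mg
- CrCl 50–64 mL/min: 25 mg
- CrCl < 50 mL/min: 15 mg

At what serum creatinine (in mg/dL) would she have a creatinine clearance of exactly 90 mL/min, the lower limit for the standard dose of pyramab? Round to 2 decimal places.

1.05 mg/dL

Standard dose requires CrCl ≥ 90 mL/min.
Set (140 − 51) × 90 × 0.85 / (72 × SCr) = 90
SCr = (140 − 51) × 90 × 0.85 / (72 × 90) = 1.051 mg/dL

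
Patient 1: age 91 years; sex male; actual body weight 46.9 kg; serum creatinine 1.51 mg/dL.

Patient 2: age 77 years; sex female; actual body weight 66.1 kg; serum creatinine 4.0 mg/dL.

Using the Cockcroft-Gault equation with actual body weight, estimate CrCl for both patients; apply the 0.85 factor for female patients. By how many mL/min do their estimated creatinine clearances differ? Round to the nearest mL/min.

9 mL/min

Patient 1: CrCl = (140 − 91) × 46.9 / (72 × 1.51) = 2298.1 / 108.72 ≈ 21.1 mL/min
Patient 2: CrCl = (140 − 77) × 66.1 / (72 × 4) × 0.85 = 4164.3 / 288.00 × 0.85 ≈ 12.3 mL/min
|21.1 − 12.3| = 8.8 mL/min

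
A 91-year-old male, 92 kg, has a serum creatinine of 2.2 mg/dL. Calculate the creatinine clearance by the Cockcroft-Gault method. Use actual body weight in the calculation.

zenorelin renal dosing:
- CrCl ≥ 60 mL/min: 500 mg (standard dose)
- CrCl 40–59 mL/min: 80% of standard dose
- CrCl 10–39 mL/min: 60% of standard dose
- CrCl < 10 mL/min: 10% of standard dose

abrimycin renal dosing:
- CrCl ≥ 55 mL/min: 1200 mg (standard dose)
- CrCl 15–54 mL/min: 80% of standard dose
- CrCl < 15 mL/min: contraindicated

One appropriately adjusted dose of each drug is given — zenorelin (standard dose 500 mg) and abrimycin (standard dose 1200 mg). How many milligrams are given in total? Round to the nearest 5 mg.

CrCl = (140 − 91) × 92 / (72 × 2.2) = 4508.0 / 158.40 ≈ 28.5 mL/min
CrCl ≈ 28 mL/min.
zenorelin: 10–39 mL/min → 60% of 500 mg = 300 mg.
abrimycin: 15–54 mL/min → 80% of 1200 mg = 960 mg.
Total = 300 + 960 = 1260 mg.

1260 mg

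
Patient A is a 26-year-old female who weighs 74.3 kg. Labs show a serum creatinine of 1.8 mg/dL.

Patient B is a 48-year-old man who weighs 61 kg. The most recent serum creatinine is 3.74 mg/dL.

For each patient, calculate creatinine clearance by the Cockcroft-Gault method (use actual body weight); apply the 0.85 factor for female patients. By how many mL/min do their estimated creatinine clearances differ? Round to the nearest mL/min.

Patient A: CrCl = (140 − 26) × 74.3 / (72 × 1.8) × 0.85 = 8470.2 / 129.60 × 0.85 ≈ 55.6 mL/min
Patient B: CrCl = (140 − 48) × 61 / (72 × 3.74) = 5612.0 / 269.28 ≈ 20.8 mL/min
|55.6 − 20.8| = 34.8 mL/min

35 mL/min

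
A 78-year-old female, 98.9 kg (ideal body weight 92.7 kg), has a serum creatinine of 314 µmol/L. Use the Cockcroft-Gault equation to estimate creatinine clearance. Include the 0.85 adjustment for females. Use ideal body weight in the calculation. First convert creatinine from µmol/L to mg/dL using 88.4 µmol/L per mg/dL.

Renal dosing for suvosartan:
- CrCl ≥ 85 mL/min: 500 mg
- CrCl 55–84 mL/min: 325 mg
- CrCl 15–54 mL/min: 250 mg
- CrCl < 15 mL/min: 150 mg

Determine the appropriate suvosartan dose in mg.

250 mg

SCr = 314 / 88.4 = 3.552 mg/dL
CrCl = (140 − 78) × 92.7 / (72 × 3.552) × 0.85 = 5747.4 / 255.74 × 0.85 ≈ 19.1 mL/min
CrCl ≈ 19 mL/min → bracket 15–54 mL/min.
Dose for this bracket: 250 mg.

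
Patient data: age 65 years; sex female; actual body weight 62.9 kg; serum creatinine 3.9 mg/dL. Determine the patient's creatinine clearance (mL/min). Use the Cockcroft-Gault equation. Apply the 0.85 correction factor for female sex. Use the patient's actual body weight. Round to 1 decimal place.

CrCl = (140 − 65) × 62.9 / (72 × 3.9) × 0.85 = 4717.5 / 280.80 × 0.85 ≈ 14.3 mL/min

14.3 mL/min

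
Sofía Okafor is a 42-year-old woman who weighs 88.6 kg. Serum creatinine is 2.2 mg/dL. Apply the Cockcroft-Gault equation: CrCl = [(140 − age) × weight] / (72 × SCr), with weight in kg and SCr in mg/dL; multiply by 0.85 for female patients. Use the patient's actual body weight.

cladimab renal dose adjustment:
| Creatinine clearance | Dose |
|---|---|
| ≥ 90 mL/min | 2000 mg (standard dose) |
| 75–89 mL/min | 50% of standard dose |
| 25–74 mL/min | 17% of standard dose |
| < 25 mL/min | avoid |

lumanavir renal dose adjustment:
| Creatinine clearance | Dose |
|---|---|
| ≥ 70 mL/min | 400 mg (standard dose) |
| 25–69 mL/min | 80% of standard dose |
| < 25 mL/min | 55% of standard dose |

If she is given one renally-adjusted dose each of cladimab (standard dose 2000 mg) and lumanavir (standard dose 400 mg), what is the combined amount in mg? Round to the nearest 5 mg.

CrCl = (140 − 42) × 88.6 / (72 × 2.2) × 0.85 = 8682.8 / 158.40 × 0.85 ≈ 46.6 mL/min
CrCl ≈ 47 mL/min.
cladimab: 25–74 mL/min → 17% of 2000 mg = 340 mg.
lumanavir: 25–69 mL/min → 80% of 400 mg = 320 mg.
Total = 340 + 320 = 660 mg.

660 mg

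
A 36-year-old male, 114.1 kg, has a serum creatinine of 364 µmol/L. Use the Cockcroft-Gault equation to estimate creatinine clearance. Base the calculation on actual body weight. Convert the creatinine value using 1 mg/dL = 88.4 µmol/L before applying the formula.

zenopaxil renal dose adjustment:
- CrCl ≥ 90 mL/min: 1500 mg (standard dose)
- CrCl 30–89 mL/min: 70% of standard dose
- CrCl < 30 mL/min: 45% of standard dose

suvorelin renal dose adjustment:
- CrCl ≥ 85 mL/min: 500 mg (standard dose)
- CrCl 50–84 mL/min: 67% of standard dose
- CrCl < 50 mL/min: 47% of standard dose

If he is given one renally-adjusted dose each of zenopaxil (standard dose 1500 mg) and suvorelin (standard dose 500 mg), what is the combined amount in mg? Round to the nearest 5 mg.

1285 mg

SCr = 364 / 88.4 = 4.118 mg/dL
CrCl = (140 − 36) × 114.1 / (72 × 4.118) = 11866.4 / 296.50 ≈ 40.0 mL/min
CrCl ≈ 40 mL/min.
zenopaxil: 30–89 mL/min → 70% of 1500 mg = 1050 mg.
suvorelin: < 50 mL/min → 47% of 500 mg = 235 mg.
Total = 1050 + 235 = 1285 mg.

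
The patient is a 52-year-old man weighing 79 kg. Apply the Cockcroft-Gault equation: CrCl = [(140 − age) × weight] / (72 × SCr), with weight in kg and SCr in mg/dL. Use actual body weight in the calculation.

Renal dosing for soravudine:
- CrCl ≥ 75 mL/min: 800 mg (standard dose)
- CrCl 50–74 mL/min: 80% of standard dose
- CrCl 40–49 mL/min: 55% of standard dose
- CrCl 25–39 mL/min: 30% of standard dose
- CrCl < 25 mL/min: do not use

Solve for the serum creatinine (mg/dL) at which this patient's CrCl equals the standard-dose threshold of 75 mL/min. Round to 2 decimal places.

Standard dose requires CrCl ≥ 75 mL/min.
Set (140 − 52) × 79 / (72 × SCr) = 75
SCr = (140 − 52) × 79 / (72 × 75) = 1.287 mg/dL

1.29 mg/dL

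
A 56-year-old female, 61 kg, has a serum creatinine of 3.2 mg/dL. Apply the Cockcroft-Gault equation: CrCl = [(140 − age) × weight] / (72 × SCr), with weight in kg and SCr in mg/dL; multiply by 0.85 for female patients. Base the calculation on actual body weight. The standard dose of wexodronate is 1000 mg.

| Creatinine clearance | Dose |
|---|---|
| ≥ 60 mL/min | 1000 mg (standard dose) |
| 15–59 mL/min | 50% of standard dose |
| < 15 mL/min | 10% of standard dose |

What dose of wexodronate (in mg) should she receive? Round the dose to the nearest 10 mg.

500 mg

CrCl = (140 − 56) × 61 / (72 × 3.2) × 0.85 = 5124.0 / 230.40 × 0.85 ≈ 18.9 mL/min
CrCl ≈ 19 mL/min → bracket 15–59 mL/min.
50% of 1000 mg = 500 mg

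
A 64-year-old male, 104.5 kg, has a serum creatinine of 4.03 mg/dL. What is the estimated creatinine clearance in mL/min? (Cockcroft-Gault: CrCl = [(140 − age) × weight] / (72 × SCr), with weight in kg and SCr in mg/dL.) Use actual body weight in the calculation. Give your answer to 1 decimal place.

CrCl = (140 − 64) × 104.5 / (72 × 4.03) = 7942.0 / 290.16 ≈ 27.4 mL/min

27.4 mL/min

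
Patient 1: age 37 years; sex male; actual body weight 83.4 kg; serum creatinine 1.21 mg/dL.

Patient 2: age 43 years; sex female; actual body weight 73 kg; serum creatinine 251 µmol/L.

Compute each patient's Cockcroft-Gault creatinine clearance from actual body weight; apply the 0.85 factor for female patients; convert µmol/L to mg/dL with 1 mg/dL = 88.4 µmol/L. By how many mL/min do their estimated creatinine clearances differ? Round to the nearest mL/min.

Patient 1: CrCl = (140 − 37) × 83.4 / (72 × 1.21) = 8590.2 / 87.12 ≈ 98.6 mL/min
Patient 2: SCr = 251 / 88.4 = 2.839 mg/dL
Patient 2: CrCl = (140 − 43) × 73 / (72 × 2.839) × 0.85 = 7081.0 / 204.41 × 0.85 ≈ 29.4 mL/min
|98.6 − 29.4| = 69.2 mL/min

69 mL/min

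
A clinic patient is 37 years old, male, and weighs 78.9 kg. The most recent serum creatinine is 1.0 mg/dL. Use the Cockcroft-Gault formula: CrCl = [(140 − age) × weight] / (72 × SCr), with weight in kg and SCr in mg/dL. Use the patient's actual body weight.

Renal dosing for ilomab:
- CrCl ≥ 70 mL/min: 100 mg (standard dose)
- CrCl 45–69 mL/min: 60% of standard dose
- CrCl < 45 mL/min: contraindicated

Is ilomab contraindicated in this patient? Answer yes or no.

no

CrCl = (140 − 37) × 78.9 / (72 × 1) = 8126.7 / 72.00 ≈ 112.9 mL/min
CrCl ≈ 113 mL/min, which is ≥ 45 mL/min.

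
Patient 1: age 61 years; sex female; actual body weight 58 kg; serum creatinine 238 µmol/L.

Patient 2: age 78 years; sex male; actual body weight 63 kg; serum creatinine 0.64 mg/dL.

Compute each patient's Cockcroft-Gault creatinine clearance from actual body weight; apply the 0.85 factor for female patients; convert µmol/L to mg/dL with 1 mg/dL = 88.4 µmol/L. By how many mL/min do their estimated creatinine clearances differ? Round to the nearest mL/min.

Patient 1: SCr = 238 / 88.4 = 2.692 mg/dL
Patient 1: CrCl = (140 − 61) × 58 / (72 × 2.692) × 0.85 = 4582.0 / 193.82 × 0.85 ≈ 20.1 mL/min
Patient 2: CrCl = (140 − 78) × 63 / (72 × 0.64) = 3906.0 / 46.08 ≈ 84.8 mL/min
|20.1 − 84.8| = 64.7 mL/min

65 mL/min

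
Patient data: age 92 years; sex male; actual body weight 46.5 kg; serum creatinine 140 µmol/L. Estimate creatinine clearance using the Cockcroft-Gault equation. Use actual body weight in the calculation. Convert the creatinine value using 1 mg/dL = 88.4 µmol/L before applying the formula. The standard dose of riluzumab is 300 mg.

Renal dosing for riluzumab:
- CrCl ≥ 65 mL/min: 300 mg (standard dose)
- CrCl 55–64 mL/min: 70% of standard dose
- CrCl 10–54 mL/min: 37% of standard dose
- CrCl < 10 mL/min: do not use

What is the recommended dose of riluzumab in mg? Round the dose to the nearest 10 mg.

SCr = 140 / 88.4 = 1.584 mg/dL
CrCl = (140 − 92) × 46.5 / (72 × 1.584) = 2232.0 / 114.05 ≈ 19.6 mL/min
CrCl ≈ 20 mL/min → bracket 10–54 mL/min.
37% of 300 mg = 111 mg → 110 mg

110 mg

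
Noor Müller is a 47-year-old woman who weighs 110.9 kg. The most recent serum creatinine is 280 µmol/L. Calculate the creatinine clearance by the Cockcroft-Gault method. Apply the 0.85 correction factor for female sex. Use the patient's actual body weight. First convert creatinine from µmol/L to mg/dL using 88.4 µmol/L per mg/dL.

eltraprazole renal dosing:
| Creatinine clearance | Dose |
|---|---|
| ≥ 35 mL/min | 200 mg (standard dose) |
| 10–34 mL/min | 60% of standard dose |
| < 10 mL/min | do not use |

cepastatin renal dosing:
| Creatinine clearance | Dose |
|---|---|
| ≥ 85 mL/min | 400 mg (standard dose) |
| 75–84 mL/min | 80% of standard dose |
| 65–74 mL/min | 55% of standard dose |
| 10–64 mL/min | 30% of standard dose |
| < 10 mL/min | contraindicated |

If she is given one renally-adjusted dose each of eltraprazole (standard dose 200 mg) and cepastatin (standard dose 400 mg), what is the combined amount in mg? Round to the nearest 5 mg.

320 mg

SCr = 280 / 88.4 = 3.167 mg/dL
CrCl = (140 − 47) × 110.9 / (72 × 3.167) × 0.85 = 10313.7 / 228.02 × 0.85 ≈ 38.4 mL/min
CrCl ≈ 38 mL/min.
eltraprazole: ≥ 35 mL/min → 100% of 200 mg = 200 mg.
cepastatin: 10–64 mL/min → 30% of 400 mg = 120 mg.
Total = 200 + 120 = 320 mg.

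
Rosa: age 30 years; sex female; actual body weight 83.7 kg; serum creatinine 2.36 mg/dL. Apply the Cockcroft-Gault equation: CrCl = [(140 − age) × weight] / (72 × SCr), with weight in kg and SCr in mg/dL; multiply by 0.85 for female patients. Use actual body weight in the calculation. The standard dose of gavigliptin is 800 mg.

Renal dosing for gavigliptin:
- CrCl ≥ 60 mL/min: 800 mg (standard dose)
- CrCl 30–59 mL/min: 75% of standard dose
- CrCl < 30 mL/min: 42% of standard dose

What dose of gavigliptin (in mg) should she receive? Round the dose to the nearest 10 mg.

CrCl = (140 − 30) × 83.7 / (72 × 2.36) × 0.85 = 9207.0 / 169.92 × 0.85 ≈ 46.1 mL/min
CrCl ≈ 46 mL/min → bracket 30–59 mL/min.
75% of 800 mg = 600 mg

600 mg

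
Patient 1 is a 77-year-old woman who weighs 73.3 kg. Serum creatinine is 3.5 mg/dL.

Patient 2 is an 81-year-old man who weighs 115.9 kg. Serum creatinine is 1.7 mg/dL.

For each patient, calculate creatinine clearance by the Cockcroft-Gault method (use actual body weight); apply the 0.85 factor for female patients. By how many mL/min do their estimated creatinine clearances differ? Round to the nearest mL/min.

Patient 1: CrCl = (140 − 77) × 73.3 / (72 × 3.5) × 0.85 = 4617.9 / 252.00 × 0.85 ≈ 15.6 mL/min
Patient 2: CrCl = (140 − 81) × 115.9 / (72 × 1.7) = 6838.1 / 122.40 ≈ 55.9 mL/min
|15.6 − 55.9| = 40.3 mL/min

40 mL/min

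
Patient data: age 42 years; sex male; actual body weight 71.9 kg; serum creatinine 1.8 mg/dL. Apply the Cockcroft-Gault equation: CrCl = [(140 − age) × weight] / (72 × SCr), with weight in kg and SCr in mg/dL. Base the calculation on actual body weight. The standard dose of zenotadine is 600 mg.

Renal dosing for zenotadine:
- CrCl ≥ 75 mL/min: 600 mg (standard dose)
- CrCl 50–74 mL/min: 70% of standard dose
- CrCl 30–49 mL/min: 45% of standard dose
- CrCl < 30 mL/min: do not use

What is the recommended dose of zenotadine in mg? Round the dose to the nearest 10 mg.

CrCl = (140 − 42) × 71.9 / (72 × 1.8) = 7046.2 / 129.60 ≈ 54.4 mL/min
CrCl ≈ 54 mL/min → bracket 50–74 mL/min.
70% of 600 mg = 420 mg

420 mg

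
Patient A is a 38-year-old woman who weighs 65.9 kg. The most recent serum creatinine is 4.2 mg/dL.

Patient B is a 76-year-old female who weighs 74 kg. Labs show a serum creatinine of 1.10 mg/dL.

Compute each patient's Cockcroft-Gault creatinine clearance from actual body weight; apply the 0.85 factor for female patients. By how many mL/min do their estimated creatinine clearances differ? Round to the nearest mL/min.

32 mL/min

Patient A: CrCl = (140 − 38) × 65.9 / (72 × 4.2) × 0.85 = 6721.8 / 302.40 × 0.85 ≈ 18.9 mL/min
Patient B: CrCl = (140 − 76) × 74 / (72 × 1.1) × 0.85 = 4736.0 / 79.20 × 0.85 ≈ 50.8 mL/min
|18.9 − 50.8| = 31.9 mL/min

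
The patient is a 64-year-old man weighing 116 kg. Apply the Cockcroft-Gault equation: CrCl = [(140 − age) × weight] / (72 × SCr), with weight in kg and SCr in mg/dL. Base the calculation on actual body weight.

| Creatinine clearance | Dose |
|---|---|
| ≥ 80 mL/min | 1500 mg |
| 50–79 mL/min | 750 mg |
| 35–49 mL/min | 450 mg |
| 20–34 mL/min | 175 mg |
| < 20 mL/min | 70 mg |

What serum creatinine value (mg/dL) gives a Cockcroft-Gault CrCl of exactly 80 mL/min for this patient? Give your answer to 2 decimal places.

1.53 mg/dL

Standard dose requires CrCl ≥ 80 mL/min.
Set (140 − 64) × 116 / (72 × SCr) = 80
SCr = (140 − 64) × 116 / (72 × 80) = 1.531 mg/dL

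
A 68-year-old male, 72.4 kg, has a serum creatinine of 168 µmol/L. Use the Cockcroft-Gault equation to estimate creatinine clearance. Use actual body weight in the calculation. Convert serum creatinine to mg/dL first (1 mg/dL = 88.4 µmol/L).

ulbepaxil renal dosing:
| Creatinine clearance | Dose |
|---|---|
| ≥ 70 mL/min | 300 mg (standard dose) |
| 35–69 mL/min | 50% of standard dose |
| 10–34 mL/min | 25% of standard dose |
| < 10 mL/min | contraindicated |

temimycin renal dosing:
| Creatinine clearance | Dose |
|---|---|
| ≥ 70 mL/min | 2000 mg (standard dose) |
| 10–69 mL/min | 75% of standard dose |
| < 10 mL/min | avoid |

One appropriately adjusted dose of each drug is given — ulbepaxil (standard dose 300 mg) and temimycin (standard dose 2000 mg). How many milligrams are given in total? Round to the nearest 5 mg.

SCr = 168 / 88.4 = 1.9 mg/dL
CrCl = (140 − 68) × 72.4 / (72 × 1.9) = 5212.8 / 136.80 ≈ 38.1 mL/min
CrCl ≈ 38 mL/min.
ulbepaxil: 35–69 mL/min → 50% of 300 mg = 150 mg.
temimycin: 10–69 mL/min → 75% of 2000 mg = 1500 mg.
Total = 150 + 1500 = 1650 mg.

1650 mg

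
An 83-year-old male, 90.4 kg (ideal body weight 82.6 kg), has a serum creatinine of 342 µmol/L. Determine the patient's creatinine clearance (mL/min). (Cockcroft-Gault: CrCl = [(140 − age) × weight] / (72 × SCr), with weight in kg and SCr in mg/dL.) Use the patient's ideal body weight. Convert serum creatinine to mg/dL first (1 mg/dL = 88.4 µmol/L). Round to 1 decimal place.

16.9 mL/min

SCr = 342 / 88.4 = 3.869 mg/dL
CrCl = (140 − 83) × 82.6 / (72 × 3.869) = 4708.2 / 278.57 ≈ 16.9 mL/min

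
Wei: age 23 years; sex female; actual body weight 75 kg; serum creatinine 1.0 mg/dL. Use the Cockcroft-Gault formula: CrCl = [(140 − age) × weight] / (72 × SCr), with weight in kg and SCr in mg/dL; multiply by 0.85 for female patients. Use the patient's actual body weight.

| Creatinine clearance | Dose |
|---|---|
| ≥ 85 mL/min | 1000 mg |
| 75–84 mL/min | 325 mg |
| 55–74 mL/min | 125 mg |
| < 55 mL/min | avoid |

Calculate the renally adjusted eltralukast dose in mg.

CrCl = (140 − 23) × 75 / (72 × 1) × 0.85 = 8775.0 / 72.00 × 0.85 ≈ 103.6 mL/min
CrCl ≈ 104 mL/min → bracket ≥ 85 mL/min.
Dose for this bracket: 1000 mg.

1000 mg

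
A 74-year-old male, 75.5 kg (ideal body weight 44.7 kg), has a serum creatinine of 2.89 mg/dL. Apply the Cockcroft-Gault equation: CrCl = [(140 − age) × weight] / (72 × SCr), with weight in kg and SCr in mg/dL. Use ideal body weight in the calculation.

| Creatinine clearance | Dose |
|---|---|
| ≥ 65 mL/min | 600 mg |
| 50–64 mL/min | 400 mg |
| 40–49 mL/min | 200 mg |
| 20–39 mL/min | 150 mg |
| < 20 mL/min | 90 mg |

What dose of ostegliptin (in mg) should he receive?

CrCl = (140 − 74) × 44.7 / (72 × 2.89) = 2950.2 / 208.08 ≈ 14.2 mL/min
CrCl ≈ 14 mL/min → bracket < 20 mL/min.
Dose for this bracket: 90 mg.

90 mg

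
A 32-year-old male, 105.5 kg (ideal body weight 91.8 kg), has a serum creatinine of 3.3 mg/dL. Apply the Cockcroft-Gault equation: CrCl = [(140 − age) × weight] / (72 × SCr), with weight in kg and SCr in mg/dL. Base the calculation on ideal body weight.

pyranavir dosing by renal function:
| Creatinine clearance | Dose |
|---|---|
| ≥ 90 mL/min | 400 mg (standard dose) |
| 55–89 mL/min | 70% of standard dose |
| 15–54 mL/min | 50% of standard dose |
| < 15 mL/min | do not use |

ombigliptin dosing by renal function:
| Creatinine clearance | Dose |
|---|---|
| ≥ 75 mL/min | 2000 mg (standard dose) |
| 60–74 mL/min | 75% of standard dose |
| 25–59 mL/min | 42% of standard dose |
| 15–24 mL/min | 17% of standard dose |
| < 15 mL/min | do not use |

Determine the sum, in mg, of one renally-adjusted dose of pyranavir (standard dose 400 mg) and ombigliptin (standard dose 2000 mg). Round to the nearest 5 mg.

CrCl = (140 − 32) × 91.8 / (72 × 3.3) = 9914.4 / 237.60 ≈ 41.7 mL/min
CrCl ≈ 42 mL/min.
pyranavir: 15–54 mL/min → 50% of 400 mg = 200 mg.
ombigliptin: 25–59 mL/min → 42% of 2000 mg = 840 mg.
Total = 200 + 840 = 1040 mg.

1040 mg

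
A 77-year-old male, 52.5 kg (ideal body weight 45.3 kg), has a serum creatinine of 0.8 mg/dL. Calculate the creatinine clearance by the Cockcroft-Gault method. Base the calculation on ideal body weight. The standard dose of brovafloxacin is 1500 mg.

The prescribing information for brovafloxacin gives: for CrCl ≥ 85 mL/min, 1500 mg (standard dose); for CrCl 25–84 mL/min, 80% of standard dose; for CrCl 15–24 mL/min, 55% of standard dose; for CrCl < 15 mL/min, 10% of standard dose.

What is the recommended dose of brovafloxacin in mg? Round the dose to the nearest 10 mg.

1200 mg

CrCl = (140 − 77) × 45.3 / (72 × 0.8) = 2853.9 / 57.60 ≈ 49.5 mL/min
CrCl ≈ 50 mL/min → bracket 25–84 mL/min.
80% of 1500 mg = 1200 mg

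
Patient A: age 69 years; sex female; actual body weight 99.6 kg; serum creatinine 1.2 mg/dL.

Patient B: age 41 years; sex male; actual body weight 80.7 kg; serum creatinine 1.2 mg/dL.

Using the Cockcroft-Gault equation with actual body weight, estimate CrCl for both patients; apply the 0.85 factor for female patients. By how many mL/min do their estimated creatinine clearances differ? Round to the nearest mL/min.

Patient A: CrCl = (140 − 69) × 99.6 / (72 × 1.2) × 0.85 = 7071.6 / 86.40 × 0.85 ≈ 69.6 mL/min
Patient B: CrCl = (140 − 41) × 80.7 / (72 × 1.2) = 7989.3 / 86.40 ≈ 92.5 mL/min
|69.6 − 92.5| = 22.9 mL/min

23 mL/min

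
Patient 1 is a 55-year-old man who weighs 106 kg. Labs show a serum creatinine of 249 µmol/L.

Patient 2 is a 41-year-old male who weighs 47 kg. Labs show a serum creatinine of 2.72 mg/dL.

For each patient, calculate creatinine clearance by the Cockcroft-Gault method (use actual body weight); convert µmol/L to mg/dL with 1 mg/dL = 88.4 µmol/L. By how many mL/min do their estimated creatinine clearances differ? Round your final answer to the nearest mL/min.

21 mL/min

Patient 1: SCr = 249 / 88.4 = 2.817 mg/dL
Patient 1: CrCl = (140 − 55) × 106 / (72 × 2.817) = 9010.0 / 202.82 ≈ 44.4 mL/min
Patient 2: CrCl = (140 − 41) × 47 / (72 × 2.72) = 4653.0 / 195.84 ≈ 23.8 mL/min
|44.4 − 23.8| = 20.6 mL/min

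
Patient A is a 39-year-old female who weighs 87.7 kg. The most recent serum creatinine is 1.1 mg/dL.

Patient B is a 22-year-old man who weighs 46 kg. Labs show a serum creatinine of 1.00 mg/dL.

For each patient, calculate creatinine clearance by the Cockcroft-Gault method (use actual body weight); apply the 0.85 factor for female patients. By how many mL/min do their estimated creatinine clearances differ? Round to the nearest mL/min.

Patient A: CrCl = (140 − 39) × 87.7 / (72 × 1.1) × 0.85 = 8857.7 / 79.20 × 0.85 ≈ 95.1 mL/min
Patient B: CrCl = (140 − 22) × 46 / (72 × 1) = 5428.0 / 72.00 ≈ 75.4 mL/min
|95.1 − 75.4| = 19.7 mL/min

20 mL/min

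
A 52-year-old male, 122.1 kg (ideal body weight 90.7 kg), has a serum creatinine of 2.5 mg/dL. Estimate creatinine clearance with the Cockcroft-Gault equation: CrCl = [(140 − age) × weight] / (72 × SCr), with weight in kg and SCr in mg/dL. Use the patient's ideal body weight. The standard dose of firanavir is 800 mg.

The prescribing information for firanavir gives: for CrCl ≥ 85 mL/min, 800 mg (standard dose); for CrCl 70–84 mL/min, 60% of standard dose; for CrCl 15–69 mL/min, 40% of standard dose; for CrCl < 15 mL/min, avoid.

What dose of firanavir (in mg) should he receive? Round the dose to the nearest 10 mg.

320 mg

CrCl = (140 − 52) × 90.7 / (72 × 2.5) = 7981.6 / 180.00 ≈ 44.3 mL/min
CrCl ≈ 44 mL/min → bracket 15–69 mL/min.
40% of 800 mg = 320 mg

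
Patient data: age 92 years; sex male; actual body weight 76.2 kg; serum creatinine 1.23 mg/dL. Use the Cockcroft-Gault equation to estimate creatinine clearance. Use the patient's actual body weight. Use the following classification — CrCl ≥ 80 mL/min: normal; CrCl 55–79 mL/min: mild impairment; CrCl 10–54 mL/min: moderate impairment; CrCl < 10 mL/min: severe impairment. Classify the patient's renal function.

moderate impairment

CrCl = (140 − 92) × 76.2 / (72 × 1.23) = 3657.6 / 88.56 ≈ 41.3 mL/min
41 mL/min falls in the 'moderate impairment' range.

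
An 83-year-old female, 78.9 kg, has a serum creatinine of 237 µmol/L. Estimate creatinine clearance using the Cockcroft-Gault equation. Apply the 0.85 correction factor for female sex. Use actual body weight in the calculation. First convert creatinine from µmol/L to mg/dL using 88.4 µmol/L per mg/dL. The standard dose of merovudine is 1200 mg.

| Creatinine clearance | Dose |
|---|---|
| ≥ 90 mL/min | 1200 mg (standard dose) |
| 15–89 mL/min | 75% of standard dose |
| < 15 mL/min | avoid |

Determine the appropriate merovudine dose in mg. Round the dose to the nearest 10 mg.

SCr = 237 / 88.4 = 2.681 mg/dL
CrCl = (140 − 83) × 78.9 / (72 × 2.681) × 0.85 = 4497.3 / 193.03 × 0.85 ≈ 19.8 mL/min
CrCl ≈ 20 mL/min → bracket 15–89 mL/min.
75% of 1200 mg = 900 mg

900 mg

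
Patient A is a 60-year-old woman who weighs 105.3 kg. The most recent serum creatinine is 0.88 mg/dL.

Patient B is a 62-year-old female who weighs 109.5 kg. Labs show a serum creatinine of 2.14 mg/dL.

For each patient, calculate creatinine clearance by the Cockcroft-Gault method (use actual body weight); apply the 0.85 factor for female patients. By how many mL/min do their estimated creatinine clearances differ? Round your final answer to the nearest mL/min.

66 mL/min

Patient A: CrCl = (140 − 60) × 105.3 / (72 × 0.88) × 0.85 = 8424.0 / 63.36 × 0.85 ≈ 113.0 mL/min
Patient B: CrCl = (140 − 62) × 109.5 / (72 × 2.14) × 0.85 = 8541.0 / 154.08 × 0.85 ≈ 47.1 mL/min
|113.0 − 47.1| = 65.9 mL/min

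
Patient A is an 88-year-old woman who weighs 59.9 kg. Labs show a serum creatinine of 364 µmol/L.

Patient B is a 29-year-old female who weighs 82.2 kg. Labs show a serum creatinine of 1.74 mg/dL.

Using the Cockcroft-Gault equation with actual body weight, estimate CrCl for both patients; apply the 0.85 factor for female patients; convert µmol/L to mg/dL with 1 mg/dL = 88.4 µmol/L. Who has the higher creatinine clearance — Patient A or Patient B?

Patient B

Patient A: SCr = 364 / 88.4 = 4.118 mg/dL
Patient A: CrCl = (140 − 88) × 59.9 / (72 × 4.118) × 0.85 = 3114.8 / 296.50 × 0.85 ≈ 8.9 mL/min
Patient B: CrCl = (140 − 29) × 82.2 / (72 × 1.74) × 0.85 = 9124.2 / 125.28 × 0.85 ≈ 61.9 mL/min
8.9 vs 61.9 mL/min → Patient B is higher.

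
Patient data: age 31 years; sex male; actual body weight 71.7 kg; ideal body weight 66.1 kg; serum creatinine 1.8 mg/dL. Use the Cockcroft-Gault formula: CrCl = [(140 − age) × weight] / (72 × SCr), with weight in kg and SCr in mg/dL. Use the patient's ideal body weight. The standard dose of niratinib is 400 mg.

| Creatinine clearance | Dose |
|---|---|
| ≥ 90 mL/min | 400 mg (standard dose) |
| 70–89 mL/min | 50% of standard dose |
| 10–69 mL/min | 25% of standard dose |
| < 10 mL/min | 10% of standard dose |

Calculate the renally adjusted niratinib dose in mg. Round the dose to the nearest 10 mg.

100 mg

CrCl = (140 − 31) × 66.1 / (72 × 1.8) = 7204.9 / 129.60 ≈ 55.6 mL/min
CrCl ≈ 56 mL/min → bracket 10–69 mL/min.
25% of 400 mg = 100 mg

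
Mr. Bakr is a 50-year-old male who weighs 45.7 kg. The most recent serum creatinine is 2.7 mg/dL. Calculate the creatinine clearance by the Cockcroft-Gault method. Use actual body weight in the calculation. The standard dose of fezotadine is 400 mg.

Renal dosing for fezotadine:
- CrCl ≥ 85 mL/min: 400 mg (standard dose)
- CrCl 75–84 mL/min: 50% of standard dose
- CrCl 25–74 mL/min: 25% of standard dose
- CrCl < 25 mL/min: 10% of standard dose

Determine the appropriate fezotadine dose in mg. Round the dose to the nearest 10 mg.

CrCl = (140 − 50) × 45.7 / (72 × 2.7) = 4113.0 / 194.40 ≈ 21.2 mL/min
CrCl ≈ 21 mL/min → bracket < 25 mL/min.
10% of 400 mg = 40 mg

40 mg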